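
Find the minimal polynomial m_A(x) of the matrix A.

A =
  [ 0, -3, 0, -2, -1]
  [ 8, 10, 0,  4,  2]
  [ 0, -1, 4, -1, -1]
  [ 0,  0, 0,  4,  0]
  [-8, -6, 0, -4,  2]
x^2 - 8*x + 16

The characteristic polynomial is χ_A(x) = (x - 4)^5, so the eigenvalues are known. The minimal polynomial is
  m_A(x) = Π_λ (x − λ)^{k_λ}
where k_λ is the size of the *largest* Jordan block for λ (equivalently, the smallest k with (A − λI)^k v = 0 for every generalised eigenvector v of λ).

  λ = 4: largest Jordan block has size 2, contributing (x − 4)^2

So m_A(x) = (x - 4)^2 = x^2 - 8*x + 16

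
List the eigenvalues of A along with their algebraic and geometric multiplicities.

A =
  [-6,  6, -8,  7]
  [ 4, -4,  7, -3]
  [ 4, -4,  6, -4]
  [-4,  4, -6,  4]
λ = 0: alg = 4, geom = 2

Step 1 — factor the characteristic polynomial to read off the algebraic multiplicities:
  χ_A(x) = x^4

Step 2 — compute geometric multiplicities via the rank-nullity identity g(λ) = n − rank(A − λI):
  rank(A − (0)·I) = 2, so dim ker(A − (0)·I) = n − 2 = 2

Summary:
  λ = 0: algebraic multiplicity = 4, geometric multiplicity = 2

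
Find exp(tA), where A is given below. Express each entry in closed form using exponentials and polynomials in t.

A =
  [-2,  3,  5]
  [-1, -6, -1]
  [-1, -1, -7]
e^{tA} =
  [t^2*exp(-5*t)/2 + 3*t*exp(-5*t) + exp(-5*t), t^2*exp(-5*t)/2 + 3*t*exp(-5*t), t^2*exp(-5*t) + 5*t*exp(-5*t)]
  [-t^2*exp(-5*t)/2 - t*exp(-5*t), -t^2*exp(-5*t)/2 - t*exp(-5*t) + exp(-5*t), -t^2*exp(-5*t) - t*exp(-5*t)]
  [-t*exp(-5*t), -t*exp(-5*t), -2*t*exp(-5*t) + exp(-5*t)]

Strategy: write A = P · J · P⁻¹ where J is a Jordan canonical form, so e^{tA} = P · e^{tJ} · P⁻¹, and e^{tJ} can be computed block-by-block.

A has Jordan form
J =
  [-5,  1,  0]
  [ 0, -5,  1]
  [ 0,  0, -5]
(up to reordering of blocks).

Per-block formulas:
  For a 3×3 Jordan block J_3(-5): exp(t · J_3(-5)) = e^(-5t)·(I + t·N + (t^2/2)·N^2), where N is the 3×3 nilpotent shift.

After assembling e^{tJ} and conjugating by P, we get:

e^{tA} =
  [t^2*exp(-5*t)/2 + 3*t*exp(-5*t) + exp(-5*t), t^2*exp(-5*t)/2 + 3*t*exp(-5*t), t^2*exp(-5*t) + 5*t*exp(-5*t)]
  [-t^2*exp(-5*t)/2 - t*exp(-5*t), -t^2*exp(-5*t)/2 - t*exp(-5*t) + exp(-5*t), -t^2*exp(-5*t) - t*exp(-5*t)]
  [-t*exp(-5*t), -t*exp(-5*t), -2*t*exp(-5*t) + exp(-5*t)]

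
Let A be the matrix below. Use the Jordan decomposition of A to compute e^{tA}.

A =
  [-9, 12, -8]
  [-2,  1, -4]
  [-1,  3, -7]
e^{tA} =
  [-4*t*exp(-5*t) + exp(-5*t), 12*t*exp(-5*t), -8*t*exp(-5*t)]
  [-2*t*exp(-5*t), 6*t*exp(-5*t) + exp(-5*t), -4*t*exp(-5*t)]
  [-t*exp(-5*t), 3*t*exp(-5*t), -2*t*exp(-5*t) + exp(-5*t)]

Strategy: write A = P · J · P⁻¹ where J is a Jordan canonical form, so e^{tA} = P · e^{tJ} · P⁻¹, and e^{tJ} can be computed block-by-block.

A has Jordan form
J =
  [-5,  1,  0]
  [ 0, -5,  0]
  [ 0,  0, -5]
(up to reordering of blocks).

Per-block formulas:
  For a 2×2 Jordan block J_2(-5): exp(t · J_2(-5)) = e^(-5t)·(I + t·N), where N is the 2×2 nilpotent shift.
  For a 1×1 block at λ = -5: exp(t · [-5]) = [e^(-5t)].

After assembling e^{tJ} and conjugating by P, we get:

e^{tA} =
  [-4*t*exp(-5*t) + exp(-5*t), 12*t*exp(-5*t), -8*t*exp(-5*t)]
  [-2*t*exp(-5*t), 6*t*exp(-5*t) + exp(-5*t), -4*t*exp(-5*t)]
  [-t*exp(-5*t), 3*t*exp(-5*t), -2*t*exp(-5*t) + exp(-5*t)]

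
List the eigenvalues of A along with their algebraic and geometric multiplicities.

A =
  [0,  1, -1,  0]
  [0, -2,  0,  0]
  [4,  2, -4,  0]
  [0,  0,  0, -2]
λ = -2: alg = 4, geom = 3

Step 1 — factor the characteristic polynomial to read off the algebraic multiplicities:
  χ_A(x) = (x + 2)^4

Step 2 — compute geometric multiplicities via the rank-nullity identity g(λ) = n − rank(A − λI):
  rank(A − (-2)·I) = 1, so dim ker(A − (-2)·I) = n − 1 = 3

Summary:
  λ = -2: algebraic multiplicity = 4, geometric multiplicity = 3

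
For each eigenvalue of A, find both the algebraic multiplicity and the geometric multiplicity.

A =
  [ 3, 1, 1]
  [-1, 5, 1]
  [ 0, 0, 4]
λ = 4: alg = 3, geom = 2

Step 1 — factor the characteristic polynomial to read off the algebraic multiplicities:
  χ_A(x) = (x - 4)^3

Step 2 — compute geometric multiplicities via the rank-nullity identity g(λ) = n − rank(A − λI):
  rank(A − (4)·I) = 1, so dim ker(A − (4)·I) = n − 1 = 2

Summary:
  λ = 4: algebraic multiplicity = 3, geometric multiplicity = 2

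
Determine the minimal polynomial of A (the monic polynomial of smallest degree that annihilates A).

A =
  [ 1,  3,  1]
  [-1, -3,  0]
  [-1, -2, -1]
x^3 + 3*x^2 + 3*x + 1

The characteristic polynomial is χ_A(x) = (x + 1)^3, so the eigenvalues are known. The minimal polynomial is
  m_A(x) = Π_λ (x − λ)^{k_λ}
where k_λ is the size of the *largest* Jordan block for λ (equivalently, the smallest k with (A − λI)^k v = 0 for every generalised eigenvector v of λ).

  λ = -1: largest Jordan block has size 3, contributing (x + 1)^3

So m_A(x) = (x + 1)^3 = x^3 + 3*x^2 + 3*x + 1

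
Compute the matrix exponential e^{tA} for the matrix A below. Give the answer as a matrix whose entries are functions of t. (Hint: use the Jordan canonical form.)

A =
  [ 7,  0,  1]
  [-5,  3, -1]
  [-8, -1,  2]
e^{tA} =
  [t^2*exp(4*t)/2 + 3*t*exp(4*t) + exp(4*t), -t^2*exp(4*t)/2, t^2*exp(4*t)/2 + t*exp(4*t)]
  [-t^2*exp(4*t) - 5*t*exp(4*t), t^2*exp(4*t) - t*exp(4*t) + exp(4*t), -t^2*exp(4*t) - t*exp(4*t)]
  [-3*t^2*exp(4*t)/2 - 8*t*exp(4*t), 3*t^2*exp(4*t)/2 - t*exp(4*t), -3*t^2*exp(4*t)/2 - 2*t*exp(4*t) + exp(4*t)]

Strategy: write A = P · J · P⁻¹ where J is a Jordan canonical form, so e^{tA} = P · e^{tJ} · P⁻¹, and e^{tJ} can be computed block-by-block.

A has Jordan form
J =
  [4, 1, 0]
  [0, 4, 1]
  [0, 0, 4]
(up to reordering of blocks).

Per-block formulas:
  For a 3×3 Jordan block J_3(4): exp(t · J_3(4)) = e^(4t)·(I + t·N + (t^2/2)·N^2), where N is the 3×3 nilpotent shift.

After assembling e^{tJ} and conjugating by P, we get:

e^{tA} =
  [t^2*exp(4*t)/2 + 3*t*exp(4*t) + exp(4*t), -t^2*exp(4*t)/2, t^2*exp(4*t)/2 + t*exp(4*t)]
  [-t^2*exp(4*t) - 5*t*exp(4*t), t^2*exp(4*t) - t*exp(4*t) + exp(4*t), -t^2*exp(4*t) - t*exp(4*t)]
  [-3*t^2*exp(4*t)/2 - 8*t*exp(4*t), 3*t^2*exp(4*t)/2 - t*exp(4*t), -3*t^2*exp(4*t)/2 - 2*t*exp(4*t) + exp(4*t)]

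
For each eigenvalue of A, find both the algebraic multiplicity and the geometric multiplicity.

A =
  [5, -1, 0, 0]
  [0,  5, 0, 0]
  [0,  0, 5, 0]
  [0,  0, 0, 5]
λ = 5: alg = 4, geom = 3

Step 1 — factor the characteristic polynomial to read off the algebraic multiplicities:
  χ_A(x) = (x - 5)^4

Step 2 — compute geometric multiplicities via the rank-nullity identity g(λ) = n − rank(A − λI):
  rank(A − (5)·I) = 1, so dim ker(A − (5)·I) = n − 1 = 3

Summary:
  λ = 5: algebraic multiplicity = 4, geometric multiplicity = 3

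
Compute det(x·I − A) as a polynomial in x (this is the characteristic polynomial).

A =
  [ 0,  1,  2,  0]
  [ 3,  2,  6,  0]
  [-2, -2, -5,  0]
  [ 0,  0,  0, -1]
x^4 + 4*x^3 + 6*x^2 + 4*x + 1

Expanding det(x·I − A) (e.g. by cofactor expansion or by noting that A is similar to its Jordan form J, which has the same characteristic polynomial as A) gives
  χ_A(x) = x^4 + 4*x^3 + 6*x^2 + 4*x + 1
which factors as (x + 1)^4. The eigenvalues (with algebraic multiplicities) are λ = -1 with multiplicity 4.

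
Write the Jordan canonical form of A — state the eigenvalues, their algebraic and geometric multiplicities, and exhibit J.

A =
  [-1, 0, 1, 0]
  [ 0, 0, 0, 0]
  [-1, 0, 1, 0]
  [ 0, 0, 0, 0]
J_2(0) ⊕ J_1(0) ⊕ J_1(0)

The characteristic polynomial is
  det(x·I − A) = x^4

Eigenvalues and multiplicities (the geometric multiplicity of λ is n − rank(A − λI), which equals the number of Jordan blocks for λ):
  λ = 0: algebraic multiplicity = 4, geometric multiplicity = 3

Determining the block sizes for each eigenvalue:
  λ = 0: 3 blocks summing to 4 forces exactly one block of size 2 and the rest size 1 → block sizes [2, 1, 1]

Assembling the blocks gives a Jordan form
J =
  [0, 1, 0, 0]
  [0, 0, 0, 0]
  [0, 0, 0, 0]
  [0, 0, 0, 0]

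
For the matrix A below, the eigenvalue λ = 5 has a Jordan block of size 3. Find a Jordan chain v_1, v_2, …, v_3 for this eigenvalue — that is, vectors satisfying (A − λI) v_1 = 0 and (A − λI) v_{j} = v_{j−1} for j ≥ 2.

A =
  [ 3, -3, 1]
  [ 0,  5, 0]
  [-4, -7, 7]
A Jordan chain for λ = 5 of length 3:
v_1 = (-1, 0, -2)ᵀ
v_2 = (-3, 0, -7)ᵀ
v_3 = (0, 1, 0)ᵀ

Let N = A − (5)·I. We want v_3 with N^3 v_3 = 0 but N^2 v_3 ≠ 0; then v_{j-1} := N · v_j for j = 3, …, 2.

Pick v_3 = (0, 1, 0)ᵀ.
Then v_2 = N · v_3 = (-3, 0, -7)ᵀ.
Then v_1 = N · v_2 = (-1, 0, -2)ᵀ.

Sanity check: (A − (5)·I) v_1 = (0, 0, 0)ᵀ = 0. ✓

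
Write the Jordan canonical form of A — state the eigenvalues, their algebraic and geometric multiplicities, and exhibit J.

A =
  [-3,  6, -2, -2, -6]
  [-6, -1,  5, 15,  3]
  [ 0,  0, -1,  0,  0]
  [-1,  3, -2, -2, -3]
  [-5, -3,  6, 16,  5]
J_3(-1) ⊕ J_1(-1) ⊕ J_1(2)

The characteristic polynomial is
  det(x·I − A) = x^5 + 2*x^4 - 2*x^3 - 8*x^2 - 7*x - 2 = (x - 2)*(x + 1)^4

Eigenvalues and multiplicities (the geometric multiplicity of λ is n − rank(A − λI), which equals the number of Jordan blocks for λ):
  λ = -1: algebraic multiplicity = 4, geometric multiplicity = 2
  λ = 2: algebraic multiplicity = 1, geometric multiplicity = 1

Determining the block sizes for each eigenvalue:
  λ = -1: with am = 4 and gm = 2, the partition is not yet determined (e.g. several partitions of 4 into 2 parts exist). Let N = A − (-1)·I. Computing rank(N^1) = 3, rank(N^2) = 2, rank(N^3) = 1; the number of blocks of size ≥ j is rank(N^{j−1}) − rank(N^j), giving [2, 1, 1]. So we have 1 block(s) of size 3, 1 block(s) of size 1 → block sizes [3, 1]
  λ = 2: one block (gm = 1), so the single block has size am = 1 → block sizes [1]

Assembling the blocks gives a Jordan form
J =
  [-1,  1,  0,  0, 0]
  [ 0, -1,  1,  0, 0]
  [ 0,  0, -1,  0, 0]
  [ 0,  0,  0, -1, 0]
  [ 0,  0,  0,  0, 2]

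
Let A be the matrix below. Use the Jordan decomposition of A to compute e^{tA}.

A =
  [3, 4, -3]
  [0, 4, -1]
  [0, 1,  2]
e^{tA} =
  [exp(3*t), t^2*exp(3*t)/2 + 4*t*exp(3*t), -t^2*exp(3*t)/2 - 3*t*exp(3*t)]
  [0, t*exp(3*t) + exp(3*t), -t*exp(3*t)]
  [0, t*exp(3*t), -t*exp(3*t) + exp(3*t)]

Strategy: write A = P · J · P⁻¹ where J is a Jordan canonical form, so e^{tA} = P · e^{tJ} · P⁻¹, and e^{tJ} can be computed block-by-block.

A has Jordan form
J =
  [3, 1, 0]
  [0, 3, 1]
  [0, 0, 3]
(up to reordering of blocks).

Per-block formulas:
  For a 3×3 Jordan block J_3(3): exp(t · J_3(3)) = e^(3t)·(I + t·N + (t^2/2)·N^2), where N is the 3×3 nilpotent shift.

After assembling e^{tJ} and conjugating by P, we get:

e^{tA} =
  [exp(3*t), t^2*exp(3*t)/2 + 4*t*exp(3*t), -t^2*exp(3*t)/2 - 3*t*exp(3*t)]
  [0, t*exp(3*t) + exp(3*t), -t*exp(3*t)]
  [0, t*exp(3*t), -t*exp(3*t) + exp(3*t)]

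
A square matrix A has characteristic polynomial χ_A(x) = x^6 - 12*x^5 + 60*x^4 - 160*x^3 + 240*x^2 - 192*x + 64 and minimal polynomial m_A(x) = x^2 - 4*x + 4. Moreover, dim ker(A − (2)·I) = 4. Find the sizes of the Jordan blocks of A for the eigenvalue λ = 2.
Block sizes for λ = 2: [2, 2, 1, 1]

Step 1 — from the characteristic polynomial, algebraic multiplicity of λ = 2 is 6. From dim ker(A − (2)·I) = 4, there are exactly 4 Jordan blocks for λ = 2.
Step 2 — from the minimal polynomial, the factor (x − 2)^2 tells us the largest block for λ = 2 has size 2.
Step 3 — with total size 6, 4 blocks, and largest block 2, the block sizes (in nonincreasing order) are [2, 2, 1, 1].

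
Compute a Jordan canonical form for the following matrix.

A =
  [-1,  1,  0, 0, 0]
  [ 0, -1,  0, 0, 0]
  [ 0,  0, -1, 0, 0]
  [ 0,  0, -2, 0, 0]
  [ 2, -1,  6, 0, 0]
J_2(-1) ⊕ J_1(-1) ⊕ J_1(0) ⊕ J_1(0)

The characteristic polynomial is
  det(x·I − A) = x^5 + 3*x^4 + 3*x^3 + x^2 = x^2*(x + 1)^3

Eigenvalues and multiplicities (the geometric multiplicity of λ is n − rank(A − λI), which equals the number of Jordan blocks for λ):
  λ = -1: algebraic multiplicity = 3, geometric multiplicity = 2
  λ = 0: algebraic multiplicity = 2, geometric multiplicity = 2

Determining the block sizes for each eigenvalue:
  λ = -1: 2 blocks summing to 3 forces exactly one block of size 2 and the rest size 1 → block sizes [2, 1]
  λ = 0: gm = am = 2, so every block has size 1 → block sizes [1, 1]

Assembling the blocks gives a Jordan form
J =
  [-1,  1,  0, 0, 0]
  [ 0, -1,  0, 0, 0]
  [ 0,  0, -1, 0, 0]
  [ 0,  0,  0, 0, 0]
  [ 0,  0,  0, 0, 0]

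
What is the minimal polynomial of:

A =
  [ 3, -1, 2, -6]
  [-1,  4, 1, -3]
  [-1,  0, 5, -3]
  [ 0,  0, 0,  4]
x^3 - 12*x^2 + 48*x - 64

The characteristic polynomial is χ_A(x) = (x - 4)^4, so the eigenvalues are known. The minimal polynomial is
  m_A(x) = Π_λ (x − λ)^{k_λ}
where k_λ is the size of the *largest* Jordan block for λ (equivalently, the smallest k with (A − λI)^k v = 0 for every generalised eigenvector v of λ).

  λ = 4: largest Jordan block has size 3, contributing (x − 4)^3

So m_A(x) = (x - 4)^3 = x^3 - 12*x^2 + 48*x - 64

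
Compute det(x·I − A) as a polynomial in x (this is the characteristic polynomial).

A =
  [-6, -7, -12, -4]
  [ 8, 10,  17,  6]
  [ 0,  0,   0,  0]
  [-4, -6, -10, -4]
x^4

Expanding det(x·I − A) (e.g. by cofactor expansion or by noting that A is similar to its Jordan form J, which has the same characteristic polynomial as A) gives
  χ_A(x) = x^4
which factors as x^4. The eigenvalues (with algebraic multiplicities) are λ = 0 with multiplicity 4.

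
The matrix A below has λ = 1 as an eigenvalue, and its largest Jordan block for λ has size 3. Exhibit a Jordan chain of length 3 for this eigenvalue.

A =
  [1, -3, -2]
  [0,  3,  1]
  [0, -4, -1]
A Jordan chain for λ = 1 of length 3:
v_1 = (2, 0, 0)ᵀ
v_2 = (-3, 2, -4)ᵀ
v_3 = (0, 1, 0)ᵀ

Let N = A − (1)·I. We want v_3 with N^3 v_3 = 0 but N^2 v_3 ≠ 0; then v_{j-1} := N · v_j for j = 3, …, 2.

Pick v_3 = (0, 1, 0)ᵀ.
Then v_2 = N · v_3 = (-3, 2, -4)ᵀ.
Then v_1 = N · v_2 = (2, 0, 0)ᵀ.

Sanity check: (A − (1)·I) v_1 = (0, 0, 0)ᵀ = 0. ✓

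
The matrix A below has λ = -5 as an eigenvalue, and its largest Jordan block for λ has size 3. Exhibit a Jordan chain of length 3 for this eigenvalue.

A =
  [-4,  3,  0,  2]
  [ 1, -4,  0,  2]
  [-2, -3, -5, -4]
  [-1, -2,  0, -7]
A Jordan chain for λ = -5 of length 3:
v_1 = (2, 0, -1, -1)ᵀ
v_2 = (1, 1, -2, -1)ᵀ
v_3 = (1, 0, 0, 0)ᵀ

Let N = A − (-5)·I. We want v_3 with N^3 v_3 = 0 but N^2 v_3 ≠ 0; then v_{j-1} := N · v_j for j = 3, …, 2.

Pick v_3 = (1, 0, 0, 0)ᵀ.
Then v_2 = N · v_3 = (1, 1, -2, -1)ᵀ.
Then v_1 = N · v_2 = (2, 0, -1, -1)ᵀ.

Sanity check: (A − (-5)·I) v_1 = (0, 0, 0, 0)ᵀ = 0. ✓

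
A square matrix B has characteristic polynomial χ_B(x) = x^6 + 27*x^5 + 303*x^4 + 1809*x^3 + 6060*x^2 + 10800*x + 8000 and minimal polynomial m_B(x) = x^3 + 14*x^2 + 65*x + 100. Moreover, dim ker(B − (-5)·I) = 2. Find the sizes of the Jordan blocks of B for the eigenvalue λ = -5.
Block sizes for λ = -5: [2, 1]

Step 1 — from the characteristic polynomial, algebraic multiplicity of λ = -5 is 3. From dim ker(B − (-5)·I) = 2, there are exactly 2 Jordan blocks for λ = -5.
Step 2 — from the minimal polynomial, the factor (x + 5)^2 tells us the largest block for λ = -5 has size 2.
Step 3 — with total size 3, 2 blocks, and largest block 2, the block sizes (in nonincreasing order) are [2, 1].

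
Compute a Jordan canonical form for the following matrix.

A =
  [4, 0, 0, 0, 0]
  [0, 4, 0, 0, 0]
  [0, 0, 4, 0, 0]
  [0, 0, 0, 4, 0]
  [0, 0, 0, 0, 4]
J_1(4) ⊕ J_1(4) ⊕ J_1(4) ⊕ J_1(4) ⊕ J_1(4)

The characteristic polynomial is
  det(x·I − A) = x^5 - 20*x^4 + 160*x^3 - 640*x^2 + 1280*x - 1024 = (x - 4)^5

Eigenvalues and multiplicities (the geometric multiplicity of λ is n − rank(A − λI), which equals the number of Jordan blocks for λ):
  λ = 4: algebraic multiplicity = 5, geometric multiplicity = 5

Determining the block sizes for each eigenvalue:
  λ = 4: gm = am = 5, so every block has size 1 → block sizes [1, 1, 1, 1, 1]

Assembling the blocks gives a Jordan form
J =
  [4, 0, 0, 0, 0]
  [0, 4, 0, 0, 0]
  [0, 0, 4, 0, 0]
  [0, 0, 0, 4, 0]
  [0, 0, 0, 0, 4]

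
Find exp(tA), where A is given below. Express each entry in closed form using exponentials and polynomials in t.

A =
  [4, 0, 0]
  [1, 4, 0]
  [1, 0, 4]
e^{tA} =
  [exp(4*t), 0, 0]
  [t*exp(4*t), exp(4*t), 0]
  [t*exp(4*t), 0, exp(4*t)]

Strategy: write A = P · J · P⁻¹ where J is a Jordan canonical form, so e^{tA} = P · e^{tJ} · P⁻¹, and e^{tJ} can be computed block-by-block.

A has Jordan form
J =
  [4, 1, 0]
  [0, 4, 0]
  [0, 0, 4]
(up to reordering of blocks).

Per-block formulas:
  For a 1×1 block at λ = 4: exp(t · [4]) = [e^(4t)].
  For a 2×2 Jordan block J_2(4): exp(t · J_2(4)) = e^(4t)·(I + t·N), where N is the 2×2 nilpotent shift.

After assembling e^{tJ} and conjugating by P, we get:

e^{tA} =
  [exp(4*t), 0, 0]
  [t*exp(4*t), exp(4*t), 0]
  [t*exp(4*t), 0, exp(4*t)]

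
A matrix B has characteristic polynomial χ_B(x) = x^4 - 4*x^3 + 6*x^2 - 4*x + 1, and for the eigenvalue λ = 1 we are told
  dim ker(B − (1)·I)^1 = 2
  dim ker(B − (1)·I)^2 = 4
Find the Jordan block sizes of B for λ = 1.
Block sizes for λ = 1: [2, 2]

From the dimensions of kernels of powers, the number of Jordan blocks of size at least j is d_j − d_{j−1} where d_j = dim ker(N^j) (with d_0 = 0). Computing the differences gives [2, 2].
The number of blocks of size exactly k is (#blocks of size ≥ k) − (#blocks of size ≥ k + 1), so the partition is: 2 block(s) of size 2.
In nonincreasing order the block sizes are [2, 2].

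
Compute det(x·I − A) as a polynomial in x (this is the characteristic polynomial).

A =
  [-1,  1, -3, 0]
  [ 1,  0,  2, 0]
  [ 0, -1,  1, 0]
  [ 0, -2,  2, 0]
x^4

Expanding det(x·I − A) (e.g. by cofactor expansion or by noting that A is similar to its Jordan form J, which has the same characteristic polynomial as A) gives
  χ_A(x) = x^4
which factors as x^4. The eigenvalues (with algebraic multiplicities) are λ = 0 with multiplicity 4.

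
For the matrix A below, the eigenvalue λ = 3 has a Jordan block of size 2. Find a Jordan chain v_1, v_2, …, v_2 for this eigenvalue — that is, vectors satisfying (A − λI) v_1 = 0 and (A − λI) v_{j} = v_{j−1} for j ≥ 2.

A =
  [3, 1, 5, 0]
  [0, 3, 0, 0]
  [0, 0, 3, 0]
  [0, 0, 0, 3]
A Jordan chain for λ = 3 of length 2:
v_1 = (1, 0, 0, 0)ᵀ
v_2 = (0, 1, 0, 0)ᵀ

Let N = A − (3)·I. We want v_2 with N^2 v_2 = 0 but N^1 v_2 ≠ 0; then v_{j-1} := N · v_j for j = 2, …, 2.

Pick v_2 = (0, 1, 0, 0)ᵀ.
Then v_1 = N · v_2 = (1, 0, 0, 0)ᵀ.

Sanity check: (A − (3)·I) v_1 = (0, 0, 0, 0)ᵀ = 0. ✓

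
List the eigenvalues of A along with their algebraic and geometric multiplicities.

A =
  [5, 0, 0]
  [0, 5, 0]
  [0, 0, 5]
λ = 5: alg = 3, geom = 3

Step 1 — factor the characteristic polynomial to read off the algebraic multiplicities:
  χ_A(x) = (x - 5)^3

Step 2 — compute geometric multiplicities via the rank-nullity identity g(λ) = n − rank(A − λI):
  rank(A − (5)·I) = 0, so dim ker(A − (5)·I) = n − 0 = 3

Summary:
  λ = 5: algebraic multiplicity = 3, geometric multiplicity = 3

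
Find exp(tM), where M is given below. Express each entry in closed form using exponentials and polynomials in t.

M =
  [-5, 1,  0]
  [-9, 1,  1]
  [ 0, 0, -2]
e^{tM} =
  [-3*t*exp(-2*t) + exp(-2*t), t*exp(-2*t), t^2*exp(-2*t)/2]
  [-9*t*exp(-2*t), 3*t*exp(-2*t) + exp(-2*t), 3*t^2*exp(-2*t)/2 + t*exp(-2*t)]
  [0, 0, exp(-2*t)]

Strategy: write M = P · J · P⁻¹ where J is a Jordan canonical form, so e^{tM} = P · e^{tJ} · P⁻¹, and e^{tJ} can be computed block-by-block.

M has Jordan form
J =
  [-2,  1,  0]
  [ 0, -2,  1]
  [ 0,  0, -2]
(up to reordering of blocks).

Per-block formulas:
  For a 3×3 Jordan block J_3(-2): exp(t · J_3(-2)) = e^(-2t)·(I + t·N + (t^2/2)·N^2), where N is the 3×3 nilpotent shift.

After assembling e^{tJ} and conjugating by P, we get:

e^{tM} =
  [-3*t*exp(-2*t) + exp(-2*t), t*exp(-2*t), t^2*exp(-2*t)/2]
  [-9*t*exp(-2*t), 3*t*exp(-2*t) + exp(-2*t), 3*t^2*exp(-2*t)/2 + t*exp(-2*t)]
  [0, 0, exp(-2*t)]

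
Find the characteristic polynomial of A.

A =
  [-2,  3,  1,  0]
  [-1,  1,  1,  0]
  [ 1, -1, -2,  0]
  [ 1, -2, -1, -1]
x^4 + 4*x^3 + 6*x^2 + 4*x + 1

Expanding det(x·I − A) (e.g. by cofactor expansion or by noting that A is similar to its Jordan form J, which has the same characteristic polynomial as A) gives
  χ_A(x) = x^4 + 4*x^3 + 6*x^2 + 4*x + 1
which factors as (x + 1)^4. The eigenvalues (with algebraic multiplicities) are λ = -1 with multiplicity 4.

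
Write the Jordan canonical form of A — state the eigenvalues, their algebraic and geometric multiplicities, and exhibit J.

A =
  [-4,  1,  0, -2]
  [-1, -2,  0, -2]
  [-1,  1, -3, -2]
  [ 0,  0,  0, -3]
J_2(-3) ⊕ J_1(-3) ⊕ J_1(-3)

The characteristic polynomial is
  det(x·I − A) = x^4 + 12*x^3 + 54*x^2 + 108*x + 81 = (x + 3)^4

Eigenvalues and multiplicities (the geometric multiplicity of λ is n − rank(A − λI), which equals the number of Jordan blocks for λ):
  λ = -3: algebraic multiplicity = 4, geometric multiplicity = 3

Determining the block sizes for each eigenvalue:
  λ = -3: 3 blocks summing to 4 forces exactly one block of size 2 and the rest size 1 → block sizes [2, 1, 1]

Assembling the blocks gives a Jordan form
J =
  [-3,  1,  0,  0]
  [ 0, -3,  0,  0]
  [ 0,  0, -3,  0]
  [ 0,  0,  0, -3]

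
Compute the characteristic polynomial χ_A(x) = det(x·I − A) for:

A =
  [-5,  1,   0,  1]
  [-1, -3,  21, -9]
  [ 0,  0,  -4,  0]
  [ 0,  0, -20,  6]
x^4 + 6*x^3 - 24*x^2 - 224*x - 384

Expanding det(x·I − A) (e.g. by cofactor expansion or by noting that A is similar to its Jordan form J, which has the same characteristic polynomial as A) gives
  χ_A(x) = x^4 + 6*x^3 - 24*x^2 - 224*x - 384
which factors as (x - 6)*(x + 4)^3. The eigenvalues (with algebraic multiplicities) are λ = -4 with multiplicity 3, λ = 6 with multiplicity 1.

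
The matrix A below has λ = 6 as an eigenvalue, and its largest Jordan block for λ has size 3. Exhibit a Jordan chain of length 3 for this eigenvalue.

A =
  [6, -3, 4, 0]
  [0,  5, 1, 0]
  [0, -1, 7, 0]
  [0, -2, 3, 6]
A Jordan chain for λ = 6 of length 3:
v_1 = (-1, 0, 0, -1)ᵀ
v_2 = (-3, -1, -1, -2)ᵀ
v_3 = (0, 1, 0, 0)ᵀ

Let N = A − (6)·I. We want v_3 with N^3 v_3 = 0 but N^2 v_3 ≠ 0; then v_{j-1} := N · v_j for j = 3, …, 2.

Pick v_3 = (0, 1, 0, 0)ᵀ.
Then v_2 = N · v_3 = (-3, -1, -1, -2)ᵀ.
Then v_1 = N · v_2 = (-1, 0, 0, -1)ᵀ.

Sanity check: (A − (6)·I) v_1 = (0, 0, 0, 0)ᵀ = 0. ✓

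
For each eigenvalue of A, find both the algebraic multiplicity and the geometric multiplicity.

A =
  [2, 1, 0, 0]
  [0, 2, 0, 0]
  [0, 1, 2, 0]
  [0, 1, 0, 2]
λ = 2: alg = 4, geom = 3

Step 1 — factor the characteristic polynomial to read off the algebraic multiplicities:
  χ_A(x) = (x - 2)^4

Step 2 — compute geometric multiplicities via the rank-nullity identity g(λ) = n − rank(A − λI):
  rank(A − (2)·I) = 1, so dim ker(A − (2)·I) = n − 1 = 3

Summary:
  λ = 2: algebraic multiplicity = 4, geometric multiplicity = 3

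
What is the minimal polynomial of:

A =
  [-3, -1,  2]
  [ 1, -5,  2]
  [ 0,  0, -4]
x^2 + 8*x + 16

The characteristic polynomial is χ_A(x) = (x + 4)^3, so the eigenvalues are known. The minimal polynomial is
  m_A(x) = Π_λ (x − λ)^{k_λ}
where k_λ is the size of the *largest* Jordan block for λ (equivalently, the smallest k with (A − λI)^k v = 0 for every generalised eigenvector v of λ).

  λ = -4: largest Jordan block has size 2, contributing (x + 4)^2

So m_A(x) = (x + 4)^2 = x^2 + 8*x + 16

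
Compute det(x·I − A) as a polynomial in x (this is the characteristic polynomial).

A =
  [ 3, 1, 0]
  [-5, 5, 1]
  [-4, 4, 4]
x^3 - 12*x^2 + 48*x - 64

Expanding det(x·I − A) (e.g. by cofactor expansion or by noting that A is similar to its Jordan form J, which has the same characteristic polynomial as A) gives
  χ_A(x) = x^3 - 12*x^2 + 48*x - 64
which factors as (x - 4)^3. The eigenvalues (with algebraic multiplicities) are λ = 4 with multiplicity 3.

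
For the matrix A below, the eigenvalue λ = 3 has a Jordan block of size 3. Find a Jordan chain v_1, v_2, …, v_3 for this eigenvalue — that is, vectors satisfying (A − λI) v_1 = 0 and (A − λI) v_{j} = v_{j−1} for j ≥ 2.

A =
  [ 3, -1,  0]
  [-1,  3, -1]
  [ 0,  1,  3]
A Jordan chain for λ = 3 of length 3:
v_1 = (1, 0, -1)ᵀ
v_2 = (0, -1, 0)ᵀ
v_3 = (1, 0, 0)ᵀ

Let N = A − (3)·I. We want v_3 with N^3 v_3 = 0 but N^2 v_3 ≠ 0; then v_{j-1} := N · v_j for j = 3, …, 2.

Pick v_3 = (1, 0, 0)ᵀ.
Then v_2 = N · v_3 = (0, -1, 0)ᵀ.
Then v_1 = N · v_2 = (1, 0, -1)ᵀ.

Sanity check: (A − (3)·I) v_1 = (0, 0, 0)ᵀ = 0. ✓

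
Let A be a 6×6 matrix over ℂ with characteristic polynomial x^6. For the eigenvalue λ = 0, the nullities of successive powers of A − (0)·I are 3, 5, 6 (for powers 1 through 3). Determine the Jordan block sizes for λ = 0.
Block sizes for λ = 0: [3, 2, 1]

From the dimensions of kernels of powers, the number of Jordan blocks of size at least j is d_j − d_{j−1} where d_j = dim ker(N^j) (with d_0 = 0). Computing the differences gives [3, 2, 1].
The number of blocks of size exactly k is (#blocks of size ≥ k) − (#blocks of size ≥ k + 1), so the partition is: 1 block(s) of size 1, 1 block(s) of size 2, 1 block(s) of size 3.
In nonincreasing order the block sizes are [3, 2, 1].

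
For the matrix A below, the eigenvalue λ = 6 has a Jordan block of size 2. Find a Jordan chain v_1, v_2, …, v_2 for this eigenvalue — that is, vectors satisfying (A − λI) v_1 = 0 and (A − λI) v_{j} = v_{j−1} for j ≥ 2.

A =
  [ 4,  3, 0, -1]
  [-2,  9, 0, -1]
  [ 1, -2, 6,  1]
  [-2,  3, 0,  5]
A Jordan chain for λ = 6 of length 2:
v_1 = (-2, -2, 1, -2)ᵀ
v_2 = (1, 0, 0, 0)ᵀ

Let N = A − (6)·I. We want v_2 with N^2 v_2 = 0 but N^1 v_2 ≠ 0; then v_{j-1} := N · v_j for j = 2, …, 2.

Pick v_2 = (1, 0, 0, 0)ᵀ.
Then v_1 = N · v_2 = (-2, -2, 1, -2)ᵀ.

Sanity check: (A − (6)·I) v_1 = (0, 0, 0, 0)ᵀ = 0. ✓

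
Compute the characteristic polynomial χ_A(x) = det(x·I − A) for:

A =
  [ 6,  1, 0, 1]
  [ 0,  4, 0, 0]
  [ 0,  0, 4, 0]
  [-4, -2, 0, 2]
x^4 - 16*x^3 + 96*x^2 - 256*x + 256

Expanding det(x·I − A) (e.g. by cofactor expansion or by noting that A is similar to its Jordan form J, which has the same characteristic polynomial as A) gives
  χ_A(x) = x^4 - 16*x^3 + 96*x^2 - 256*x + 256
which factors as (x - 4)^4. The eigenvalues (with algebraic multiplicities) are λ = 4 with multiplicity 4.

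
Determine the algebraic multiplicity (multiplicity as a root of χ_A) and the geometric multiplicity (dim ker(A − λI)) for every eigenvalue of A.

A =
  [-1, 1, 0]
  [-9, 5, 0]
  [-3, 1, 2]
λ = 2: alg = 3, geom = 2

Step 1 — factor the characteristic polynomial to read off the algebraic multiplicities:
  χ_A(x) = (x - 2)^3

Step 2 — compute geometric multiplicities via the rank-nullity identity g(λ) = n − rank(A − λI):
  rank(A − (2)·I) = 1, so dim ker(A − (2)·I) = n − 1 = 2

Summary:
  λ = 2: algebraic multiplicity = 3, geometric multiplicity = 2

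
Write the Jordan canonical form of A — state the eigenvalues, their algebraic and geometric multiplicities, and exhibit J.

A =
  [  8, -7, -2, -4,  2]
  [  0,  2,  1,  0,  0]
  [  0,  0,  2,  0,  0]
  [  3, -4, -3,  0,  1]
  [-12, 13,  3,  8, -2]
J_3(2) ⊕ J_2(2)

The characteristic polynomial is
  det(x·I − A) = x^5 - 10*x^4 + 40*x^3 - 80*x^2 + 80*x - 32 = (x - 2)^5

Eigenvalues and multiplicities (the geometric multiplicity of λ is n − rank(A − λI), which equals the number of Jordan blocks for λ):
  λ = 2: algebraic multiplicity = 5, geometric multiplicity = 2

Determining the block sizes for each eigenvalue:
  λ = 2: with am = 5 and gm = 2, the partition is not yet determined (e.g. several partitions of 5 into 2 parts exist). Let N = A − (2)·I. Computing rank(N^1) = 3, rank(N^2) = 1, rank(N^3) = 0; the number of blocks of size ≥ j is rank(N^{j−1}) − rank(N^j), giving [2, 2, 1]. So we have 1 block(s) of size 3, 1 block(s) of size 2 → block sizes [3, 2]

Assembling the blocks gives a Jordan form
J =
  [2, 1, 0, 0, 0]
  [0, 2, 1, 0, 0]
  [0, 0, 2, 0, 0]
  [0, 0, 0, 2, 1]
  [0, 0, 0, 0, 2]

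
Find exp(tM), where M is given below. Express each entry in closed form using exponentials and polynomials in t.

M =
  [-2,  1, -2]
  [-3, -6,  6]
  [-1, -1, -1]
e^{tM} =
  [t*exp(-3*t) + exp(-3*t), t*exp(-3*t), -2*t*exp(-3*t)]
  [-3*t*exp(-3*t), -3*t*exp(-3*t) + exp(-3*t), 6*t*exp(-3*t)]
  [-t*exp(-3*t), -t*exp(-3*t), 2*t*exp(-3*t) + exp(-3*t)]

Strategy: write M = P · J · P⁻¹ where J is a Jordan canonical form, so e^{tM} = P · e^{tJ} · P⁻¹, and e^{tJ} can be computed block-by-block.

M has Jordan form
J =
  [-3,  1,  0]
  [ 0, -3,  0]
  [ 0,  0, -3]
(up to reordering of blocks).

Per-block formulas:
  For a 2×2 Jordan block J_2(-3): exp(t · J_2(-3)) = e^(-3t)·(I + t·N), where N is the 2×2 nilpotent shift.
  For a 1×1 block at λ = -3: exp(t · [-3]) = [e^(-3t)].

After assembling e^{tJ} and conjugating by P, we get:

e^{tM} =
  [t*exp(-3*t) + exp(-3*t), t*exp(-3*t), -2*t*exp(-3*t)]
  [-3*t*exp(-3*t), -3*t*exp(-3*t) + exp(-3*t), 6*t*exp(-3*t)]
  [-t*exp(-3*t), -t*exp(-3*t), 2*t*exp(-3*t) + exp(-3*t)]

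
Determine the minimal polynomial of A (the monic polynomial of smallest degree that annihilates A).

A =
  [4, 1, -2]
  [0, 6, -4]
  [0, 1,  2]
x^2 - 8*x + 16

The characteristic polynomial is χ_A(x) = (x - 4)^3, so the eigenvalues are known. The minimal polynomial is
  m_A(x) = Π_λ (x − λ)^{k_λ}
where k_λ is the size of the *largest* Jordan block for λ (equivalently, the smallest k with (A − λI)^k v = 0 for every generalised eigenvector v of λ).

  λ = 4: largest Jordan block has size 2, contributing (x − 4)^2

So m_A(x) = (x - 4)^2 = x^2 - 8*x + 16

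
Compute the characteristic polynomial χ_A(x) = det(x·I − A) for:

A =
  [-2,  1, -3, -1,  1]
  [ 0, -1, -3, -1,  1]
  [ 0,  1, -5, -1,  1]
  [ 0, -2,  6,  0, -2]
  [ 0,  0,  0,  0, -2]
x^5 + 10*x^4 + 40*x^3 + 80*x^2 + 80*x + 32

Expanding det(x·I − A) (e.g. by cofactor expansion or by noting that A is similar to its Jordan form J, which has the same characteristic polynomial as A) gives
  χ_A(x) = x^5 + 10*x^4 + 40*x^3 + 80*x^2 + 80*x + 32
which factors as (x + 2)^5. The eigenvalues (with algebraic multiplicities) are λ = -2 with multiplicity 5.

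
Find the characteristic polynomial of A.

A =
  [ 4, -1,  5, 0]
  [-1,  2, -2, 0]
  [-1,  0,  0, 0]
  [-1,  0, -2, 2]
x^4 - 8*x^3 + 24*x^2 - 32*x + 16

Expanding det(x·I − A) (e.g. by cofactor expansion or by noting that A is similar to its Jordan form J, which has the same characteristic polynomial as A) gives
  χ_A(x) = x^4 - 8*x^3 + 24*x^2 - 32*x + 16
which factors as (x - 2)^4. The eigenvalues (with algebraic multiplicities) are λ = 2 with multiplicity 4.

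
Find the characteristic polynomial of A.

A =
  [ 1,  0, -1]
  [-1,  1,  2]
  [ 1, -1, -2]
x^3

Expanding det(x·I − A) (e.g. by cofactor expansion or by noting that A is similar to its Jordan form J, which has the same characteristic polynomial as A) gives
  χ_A(x) = x^3
which factors as x^3. The eigenvalues (with algebraic multiplicities) are λ = 0 with multiplicity 3.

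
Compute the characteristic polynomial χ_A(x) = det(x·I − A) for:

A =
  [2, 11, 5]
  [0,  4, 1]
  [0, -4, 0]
x^3 - 6*x^2 + 12*x - 8

Expanding det(x·I − A) (e.g. by cofactor expansion or by noting that A is similar to its Jordan form J, which has the same characteristic polynomial as A) gives
  χ_A(x) = x^3 - 6*x^2 + 12*x - 8
which factors as (x - 2)^3. The eigenvalues (with algebraic multiplicities) are λ = 2 with multiplicity 3.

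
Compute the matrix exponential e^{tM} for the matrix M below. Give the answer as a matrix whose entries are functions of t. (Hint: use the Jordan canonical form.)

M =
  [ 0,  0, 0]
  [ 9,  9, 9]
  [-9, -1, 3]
e^{tM} =
  [1, 0, 0]
  [-9*t*exp(6*t) + 3*exp(6*t) - 3, 3*t*exp(6*t) + exp(6*t), 9*t*exp(6*t)]
  [3*t*exp(6*t) - 2*exp(6*t) + 2, -t*exp(6*t), -3*t*exp(6*t) + exp(6*t)]

Strategy: write M = P · J · P⁻¹ where J is a Jordan canonical form, so e^{tM} = P · e^{tJ} · P⁻¹, and e^{tJ} can be computed block-by-block.

M has Jordan form
J =
  [0, 0, 0]
  [0, 6, 1]
  [0, 0, 6]
(up to reordering of blocks).

Per-block formulas:
  For a 1×1 block at λ = 0: exp(t · [0]) = [e^(0t)].
  For a 2×2 Jordan block J_2(6): exp(t · J_2(6)) = e^(6t)·(I + t·N), where N is the 2×2 nilpotent shift.

After assembling e^{tJ} and conjugating by P, we get:

e^{tM} =
  [1, 0, 0]
  [-9*t*exp(6*t) + 3*exp(6*t) - 3, 3*t*exp(6*t) + exp(6*t), 9*t*exp(6*t)]
  [3*t*exp(6*t) - 2*exp(6*t) + 2, -t*exp(6*t), -3*t*exp(6*t) + exp(6*t)]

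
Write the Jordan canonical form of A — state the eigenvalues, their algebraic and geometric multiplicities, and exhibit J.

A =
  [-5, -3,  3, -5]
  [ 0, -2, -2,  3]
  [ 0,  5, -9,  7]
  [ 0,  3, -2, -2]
J_3(-5) ⊕ J_1(-3)

The characteristic polynomial is
  det(x·I − A) = x^4 + 18*x^3 + 120*x^2 + 350*x + 375 = (x + 3)*(x + 5)^3

Eigenvalues and multiplicities (the geometric multiplicity of λ is n − rank(A − λI), which equals the number of Jordan blocks for λ):
  λ = -5: algebraic multiplicity = 3, geometric multiplicity = 1
  λ = -3: algebraic multiplicity = 1, geometric multiplicity = 1

Determining the block sizes for each eigenvalue:
  λ = -5: one block (gm = 1), so the single block has size am = 3 → block sizes [3]
  λ = -3: one block (gm = 1), so the single block has size am = 1 → block sizes [1]

Assembling the blocks gives a Jordan form
J =
  [-5,  1,  0,  0]
  [ 0, -5,  1,  0]
  [ 0,  0, -5,  0]
  [ 0,  0,  0, -3]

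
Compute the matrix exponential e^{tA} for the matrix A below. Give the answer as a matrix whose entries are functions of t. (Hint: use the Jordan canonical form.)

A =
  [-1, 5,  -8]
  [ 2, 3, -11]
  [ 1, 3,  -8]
e^{tA} =
  [3*t^2*exp(-2*t)/2 + t*exp(-2*t) + exp(-2*t), 3*t^2*exp(-2*t) + 5*t*exp(-2*t), -15*t^2*exp(-2*t)/2 - 8*t*exp(-2*t)]
  [t^2*exp(-2*t)/2 + 2*t*exp(-2*t), t^2*exp(-2*t) + 5*t*exp(-2*t) + exp(-2*t), -5*t^2*exp(-2*t)/2 - 11*t*exp(-2*t)]
  [t^2*exp(-2*t)/2 + t*exp(-2*t), t^2*exp(-2*t) + 3*t*exp(-2*t), -5*t^2*exp(-2*t)/2 - 6*t*exp(-2*t) + exp(-2*t)]

Strategy: write A = P · J · P⁻¹ where J is a Jordan canonical form, so e^{tA} = P · e^{tJ} · P⁻¹, and e^{tJ} can be computed block-by-block.

A has Jordan form
J =
  [-2,  1,  0]
  [ 0, -2,  1]
  [ 0,  0, -2]
(up to reordering of blocks).

Per-block formulas:
  For a 3×3 Jordan block J_3(-2): exp(t · J_3(-2)) = e^(-2t)·(I + t·N + (t^2/2)·N^2), where N is the 3×3 nilpotent shift.

After assembling e^{tJ} and conjugating by P, we get:

e^{tA} =
  [3*t^2*exp(-2*t)/2 + t*exp(-2*t) + exp(-2*t), 3*t^2*exp(-2*t) + 5*t*exp(-2*t), -15*t^2*exp(-2*t)/2 - 8*t*exp(-2*t)]
  [t^2*exp(-2*t)/2 + 2*t*exp(-2*t), t^2*exp(-2*t) + 5*t*exp(-2*t) + exp(-2*t), -5*t^2*exp(-2*t)/2 - 11*t*exp(-2*t)]
  [t^2*exp(-2*t)/2 + t*exp(-2*t), t^2*exp(-2*t) + 3*t*exp(-2*t), -5*t^2*exp(-2*t)/2 - 6*t*exp(-2*t) + exp(-2*t)]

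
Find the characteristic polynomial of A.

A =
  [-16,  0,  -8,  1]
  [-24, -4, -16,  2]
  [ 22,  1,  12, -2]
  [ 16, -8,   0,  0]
x^4 + 8*x^3 + 16*x^2

Expanding det(x·I − A) (e.g. by cofactor expansion or by noting that A is similar to its Jordan form J, which has the same characteristic polynomial as A) gives
  χ_A(x) = x^4 + 8*x^3 + 16*x^2
which factors as x^2*(x + 4)^2. The eigenvalues (with algebraic multiplicities) are λ = -4 with multiplicity 2, λ = 0 with multiplicity 2.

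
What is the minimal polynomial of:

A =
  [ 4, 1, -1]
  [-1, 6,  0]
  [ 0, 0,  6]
x^3 - 16*x^2 + 85*x - 150

The characteristic polynomial is χ_A(x) = (x - 6)*(x - 5)^2, so the eigenvalues are known. The minimal polynomial is
  m_A(x) = Π_λ (x − λ)^{k_λ}
where k_λ is the size of the *largest* Jordan block for λ (equivalently, the smallest k with (A − λI)^k v = 0 for every generalised eigenvector v of λ).

  λ = 5: largest Jordan block has size 2, contributing (x − 5)^2
  λ = 6: largest Jordan block has size 1, contributing (x − 6)

So m_A(x) = (x - 6)*(x - 5)^2 = x^3 - 16*x^2 + 85*x - 150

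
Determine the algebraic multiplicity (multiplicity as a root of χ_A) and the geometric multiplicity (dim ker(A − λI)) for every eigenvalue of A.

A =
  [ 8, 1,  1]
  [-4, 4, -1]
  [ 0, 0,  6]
λ = 6: alg = 3, geom = 1

Step 1 — factor the characteristic polynomial to read off the algebraic multiplicities:
  χ_A(x) = (x - 6)^3

Step 2 — compute geometric multiplicities via the rank-nullity identity g(λ) = n − rank(A − λI):
  rank(A − (6)·I) = 2, so dim ker(A − (6)·I) = n − 2 = 1

Summary:
  λ = 6: algebraic multiplicity = 3, geometric multiplicity = 1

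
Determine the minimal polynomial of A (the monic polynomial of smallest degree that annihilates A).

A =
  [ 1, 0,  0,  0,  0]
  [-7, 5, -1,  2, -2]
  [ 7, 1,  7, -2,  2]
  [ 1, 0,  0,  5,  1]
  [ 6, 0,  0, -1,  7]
x^3 - 13*x^2 + 48*x - 36

The characteristic polynomial is χ_A(x) = (x - 6)^4*(x - 1), so the eigenvalues are known. The minimal polynomial is
  m_A(x) = Π_λ (x − λ)^{k_λ}
where k_λ is the size of the *largest* Jordan block for λ (equivalently, the smallest k with (A − λI)^k v = 0 for every generalised eigenvector v of λ).

  λ = 1: largest Jordan block has size 1, contributing (x − 1)
  λ = 6: largest Jordan block has size 2, contributing (x − 6)^2

So m_A(x) = (x - 6)^2*(x - 1) = x^3 - 13*x^2 + 48*x - 36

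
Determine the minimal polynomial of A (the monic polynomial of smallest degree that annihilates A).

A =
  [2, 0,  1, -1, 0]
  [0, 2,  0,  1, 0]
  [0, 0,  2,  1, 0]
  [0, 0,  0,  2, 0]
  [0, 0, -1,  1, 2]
x^3 - 6*x^2 + 12*x - 8

The characteristic polynomial is χ_A(x) = (x - 2)^5, so the eigenvalues are known. The minimal polynomial is
  m_A(x) = Π_λ (x − λ)^{k_λ}
where k_λ is the size of the *largest* Jordan block for λ (equivalently, the smallest k with (A − λI)^k v = 0 for every generalised eigenvector v of λ).

  λ = 2: largest Jordan block has size 3, contributing (x − 2)^3

So m_A(x) = (x - 2)^3 = x^3 - 6*x^2 + 12*x - 8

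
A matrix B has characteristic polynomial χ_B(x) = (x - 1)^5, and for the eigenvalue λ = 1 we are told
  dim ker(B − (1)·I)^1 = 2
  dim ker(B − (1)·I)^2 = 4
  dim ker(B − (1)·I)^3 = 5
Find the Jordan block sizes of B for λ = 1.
Block sizes for λ = 1: [3, 2]

From the dimensions of kernels of powers, the number of Jordan blocks of size at least j is d_j − d_{j−1} where d_j = dim ker(N^j) (with d_0 = 0). Computing the differences gives [2, 2, 1].
The number of blocks of size exactly k is (#blocks of size ≥ k) − (#blocks of size ≥ k + 1), so the partition is: 1 block(s) of size 2, 1 block(s) of size 3.
In nonincreasing order the block sizes are [3, 2].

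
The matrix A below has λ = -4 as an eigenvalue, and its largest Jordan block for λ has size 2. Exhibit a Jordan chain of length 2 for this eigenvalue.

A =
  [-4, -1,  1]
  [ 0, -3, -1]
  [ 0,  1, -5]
A Jordan chain for λ = -4 of length 2:
v_1 = (-1, 1, 1)ᵀ
v_2 = (0, 1, 0)ᵀ

Let N = A − (-4)·I. We want v_2 with N^2 v_2 = 0 but N^1 v_2 ≠ 0; then v_{j-1} := N · v_j for j = 2, …, 2.

Pick v_2 = (0, 1, 0)ᵀ.
Then v_1 = N · v_2 = (-1, 1, 1)ᵀ.

Sanity check: (A − (-4)·I) v_1 = (0, 0, 0)ᵀ = 0. ✓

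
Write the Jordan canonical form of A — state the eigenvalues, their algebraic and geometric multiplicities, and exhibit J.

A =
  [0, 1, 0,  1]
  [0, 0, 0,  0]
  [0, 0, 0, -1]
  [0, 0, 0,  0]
J_2(0) ⊕ J_2(0)

The characteristic polynomial is
  det(x·I − A) = x^4

Eigenvalues and multiplicities (the geometric multiplicity of λ is n − rank(A − λI), which equals the number of Jordan blocks for λ):
  λ = 0: algebraic multiplicity = 4, geometric multiplicity = 2

Determining the block sizes for each eigenvalue:
  λ = 0: with am = 4 and gm = 2, the partition is not yet determined (e.g. several partitions of 4 into 2 parts exist). Let N = A − (0)·I. Computing rank(N^1) = 2, rank(N^2) = 0; the number of blocks of size ≥ j is rank(N^{j−1}) − rank(N^j), giving [2, 2]. So we have 2 block(s) of size 2 → block sizes [2, 2]

Assembling the blocks gives a Jordan form
J =
  [0, 1, 0, 0]
  [0, 0, 0, 0]
  [0, 0, 0, 1]
  [0, 0, 0, 0]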